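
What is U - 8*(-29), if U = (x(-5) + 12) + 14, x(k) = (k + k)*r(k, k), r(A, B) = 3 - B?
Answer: 178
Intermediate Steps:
x(k) = 2*k*(3 - k) (x(k) = (k + k)*(3 - k) = (2*k)*(3 - k) = 2*k*(3 - k))
U = -54 (U = (2*(-5)*(3 - 1*(-5)) + 12) + 14 = (2*(-5)*(3 + 5) + 12) + 14 = (2*(-5)*8 + 12) + 14 = (-80 + 12) + 14 = -68 + 14 = -54)
U - 8*(-29) = -54 - 8*(-29) = -54 + 232 = 178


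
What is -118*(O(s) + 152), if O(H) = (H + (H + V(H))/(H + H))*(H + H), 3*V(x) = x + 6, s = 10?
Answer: -130036/3 ≈ -43345.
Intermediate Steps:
V(x) = 2 + x/3 (V(x) = (x + 6)/3 = (6 + x)/3 = 2 + x/3)
O(H) = 2*H*(H + (2 + 4*H/3)/(2*H)) (O(H) = (H + (H + (2 + H/3))/(H + H))*(H + H) = (H + (2 + 4*H/3)/((2*H)))*(2*H) = (H + (2 + 4*H/3)*(1/(2*H)))*(2*H) = (H + (2 + 4*H/3)/(2*H))*(2*H) = 2*H*(H + (2 + 4*H/3)/(2*H)))
-118*(O(s) + 152) = -118*((2 + 2*10² + (4/3)*10) + 152) = -118*((2 + 2*100 + 40/3) + 152) = -118*((2 + 200 + 40/3) + 152) = -118*(646/3 + 152) = -118*1102/3 = -130036/3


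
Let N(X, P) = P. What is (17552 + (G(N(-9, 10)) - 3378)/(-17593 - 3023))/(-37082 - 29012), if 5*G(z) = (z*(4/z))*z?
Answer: -180927701/681296952 ≈ -0.26556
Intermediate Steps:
G(z) = 4*z/5 (G(z) = ((z*(4/z))*z)/5 = (4*z)/5 = 4*z/5)
(17552 + (G(N(-9, 10)) - 3378)/(-17593 - 3023))/(-37082 - 29012) = (17552 + ((⅘)*10 - 3378)/(-17593 - 3023))/(-37082 - 29012) = (17552 + (8 - 3378)/(-20616))/(-66094) = (17552 - 3370*(-1/20616))*(-1/66094) = (17552 + 1685/10308)*(-1/66094) = (180927701/10308)*(-1/66094) = -180927701/681296952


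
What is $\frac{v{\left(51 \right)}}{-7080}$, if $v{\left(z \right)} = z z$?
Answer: $- \frac{867}{2360} \approx -0.36737$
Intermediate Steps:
$v{\left(z \right)} = z^{2}$
$\frac{v{\left(51 \right)}}{-7080} = \frac{51^{2}}{-7080} = 2601 \left(- \frac{1}{7080}\right) = - \frac{867}{2360}$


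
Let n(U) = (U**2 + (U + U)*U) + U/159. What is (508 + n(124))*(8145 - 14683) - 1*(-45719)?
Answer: -48473622103/159 ≈ -3.0487e+8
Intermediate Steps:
n(U) = 3*U**2 + U/159 (n(U) = (U**2 + (2*U)*U) + U*(1/159) = (U**2 + 2*U**2) + U/159 = 3*U**2 + U/159)
(508 + n(124))*(8145 - 14683) - 1*(-45719) = (508 + (1/159)*124*(1 + 477*124))*(8145 - 14683) - 1*(-45719) = (508 + (1/159)*124*(1 + 59148))*(-6538) + 45719 = (508 + (1/159)*124*59149)*(-6538) + 45719 = (508 + 7334476/159)*(-6538) + 45719 = (7415248/159)*(-6538) + 45719 = -48480891424/159 + 45719 = -48473622103/159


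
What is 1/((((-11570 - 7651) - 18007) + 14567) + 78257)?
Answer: 1/55596 ≈ 1.7987e-5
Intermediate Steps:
1/((((-11570 - 7651) - 18007) + 14567) + 78257) = 1/(((-19221 - 18007) + 14567) + 78257) = 1/((-37228 + 14567) + 78257) = 1/(-22661 + 78257) = 1/55596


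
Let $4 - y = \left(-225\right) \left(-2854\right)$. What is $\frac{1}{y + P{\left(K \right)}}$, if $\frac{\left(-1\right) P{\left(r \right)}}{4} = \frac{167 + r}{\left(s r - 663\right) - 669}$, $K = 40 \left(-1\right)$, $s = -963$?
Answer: $- \frac{9297}{5970031489} \approx -1.5573 \cdot 10^{-6}$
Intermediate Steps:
$y = -642146$ ($y = 4 - \left(-225\right) \left(-2854\right) = 4 - 642150 = -642146$)
$K = -40$
$P{\left(r \right)} = - \frac{4 \left(167 + r\right)}{-1332 - 963 r}$ ($P{\left(r \right)} = - 4 \frac{167 + r}{\left(- 963 r - 663\right) - 669} = - 4 \frac{167 + r}{\left(-663 - 963 r\right) - 669} = - 4 \frac{167 + r}{-1332 - 963 r} = - \frac{4 \left(167 + r\right)}{-1332 - 963 r}$)
$\frac{1}{y + P{\left(K \right)}} = \frac{1}{-642146 + \frac{4 \left(167 - 40\right)}{9 \left(148 + 107 \left(-40\right)\right)}} = \frac{1}{-642146 + \frac{4}{9} \frac{1}{148 - 4280} \cdot 127} = \frac{1}{-642146 + \frac{4}{9} \frac{1}{-4132} \cdot 127} = \frac{1}{-642146 + \frac{4}{9} \left(- \frac{1}{4132}\right) 127} = \frac{1}{-642146 - \frac{127}{9297}} = \frac{1}{- \frac{5970031489}{9297}} = - \frac{9297}{5970031489}$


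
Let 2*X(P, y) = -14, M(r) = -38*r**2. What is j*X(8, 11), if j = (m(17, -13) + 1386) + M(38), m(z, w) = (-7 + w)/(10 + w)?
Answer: 1123066/3 ≈ 3.7436e+5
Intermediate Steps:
X(P, y) = -7 (X(P, y) = (1/2)*(-14) = -7)
m(z, w) = (-7 + w)/(10 + w)
j = -160438/3 (j = ((-7 - 13)/(10 - 13) + 1386) - 38*38**2 = (-20/(-3) + 1386) - 38*1444 = (-1/3*(-20) + 1386) - 54872 = (20/3 + 1386) - 54872 = 4178/3 - 54872 = -160438/3 ≈ -53479.)
j*X(8, 11) = -160438/3*(-7) = 1123066/3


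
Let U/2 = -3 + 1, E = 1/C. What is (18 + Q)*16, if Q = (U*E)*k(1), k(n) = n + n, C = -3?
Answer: 992/3 ≈ 330.67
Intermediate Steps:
E = -⅓ (E = 1/(-3) = -⅓ ≈ -0.33333)
k(n) = 2*n
U = -4 (U = 2*(-3 + 1) = 2*(-2) = -4)
Q = 8/3 (Q = (-4*(-⅓))*(2*1) = (4/3)*2 = 8/3 ≈ 2.6667)
(18 + Q)*16 = (18 + 8/3)*16 = (62/3)*16 = 992/3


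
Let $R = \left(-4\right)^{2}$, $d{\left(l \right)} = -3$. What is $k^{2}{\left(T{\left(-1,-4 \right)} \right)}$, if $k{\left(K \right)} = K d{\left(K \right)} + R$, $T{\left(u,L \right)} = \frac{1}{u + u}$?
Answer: $\frac{1225}{4} \approx 306.25$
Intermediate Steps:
$R = 16$
$T{\left(u,L \right)} = \frac{1}{2 u}$
$k{\left(K \right)} = 16 - 3 K$ ($k{\left(K \right)} = K \left(-3\right) + 16 = - 3 K + 16 = 16 - 3 K$)
$k^{2}{\left(T{\left(-1,-4 \right)} \right)} = \left(16 - 3 \frac{1}{2 \left(-1\right)}\right)^{2} = \left(16 - 3 \cdot \frac{1}{2} \left(-1\right)\right)^{2} = \left(16 - - \frac{3}{2}\right)^{2} = \left(16 + \frac{3}{2}\right)^{2} = \left(\frac{35}{2}\right)^{2} = \frac{1225}{4}$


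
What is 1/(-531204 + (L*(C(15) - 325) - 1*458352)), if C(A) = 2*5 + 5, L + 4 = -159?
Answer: -1/939026 ≈ -1.0649e-6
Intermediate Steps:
L = -163 (L = -4 - 159 = -163)
C(A) = 15 (C(A) = 10 + 5 = 15)
1/(-531204 + (L*(C(15) - 325) - 1*458352)) = 1/(-531204 + (-163*(15 - 325) - 1*458352)) = 1/(-531204 + (-163*(-310) - 458352)) = 1/(-531204 + (50530 - 458352)) = 1/(-531204 - 407822) = 1/(-939026) = -1/939026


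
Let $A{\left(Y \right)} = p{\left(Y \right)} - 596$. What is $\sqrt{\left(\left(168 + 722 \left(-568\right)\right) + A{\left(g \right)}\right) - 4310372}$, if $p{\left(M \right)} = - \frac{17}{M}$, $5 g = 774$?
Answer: $\frac{i \sqrt{314241728654}}{258} \approx 2172.8 i$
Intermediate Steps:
$g = \frac{774}{5}$ ($g = \frac{1}{5} \cdot 774 = \frac{774}{5} \approx 154.8$)
$A{\left(Y \right)} = -596 - \frac{17}{Y}$ ($A{\left(Y \right)} = - \frac{17}{Y} - 596 = -596 - \frac{17}{Y}$)
$\sqrt{\left(\left(168 + 722 \left(-568\right)\right) + A{\left(g \right)}\right) - 4310372} = \sqrt{\left(\left(168 + 722 \left(-568\right)\right) - \left(596 + \frac{17}{\frac{774}{5}}\right)\right) - 4310372} = \sqrt{\left(\left(168 - 410096\right) - \frac{461389}{774}\right) - 4310372} = \sqrt{\left(-409928 - \frac{461389}{774}\right) - 4310372} = \sqrt{- \frac{317745661}{774} - 4310372} = \sqrt{- \frac{3653973589}{774}} = \frac{i \sqrt{314241728654}}{258}$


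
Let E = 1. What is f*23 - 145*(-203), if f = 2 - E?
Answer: 29458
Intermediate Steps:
f = 1 (f = 2 - 1*1 = 2 - 1 = 1)
f*23 - 145*(-203) = 1*23 - 145*(-203) = 23 + 29435 = 29458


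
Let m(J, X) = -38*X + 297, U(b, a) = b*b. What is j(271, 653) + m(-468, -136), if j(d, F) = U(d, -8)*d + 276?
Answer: 19908252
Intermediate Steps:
U(b, a) = b**2
m(J, X) = 297 - 38*X
j(d, F) = 276 + d**3 (j(d, F) = d**2*d + 276 = d**3 + 276 = 276 + d**3)
j(271, 653) + m(-468, -136) = (276 + 271**3) + (297 - 38*(-136)) = (276 + 19902511) + (297 + 5168) = 19902787 + 5465 = 19908252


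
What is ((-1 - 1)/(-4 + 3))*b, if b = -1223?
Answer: -2446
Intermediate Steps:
((-1 - 1)/(-4 + 3))*b = ((-1 - 1)/(-4 + 3))*(-1223) = -2/(-1)*(-1223) = -2*(-1)*(-1223) = 2*(-1223) = -2446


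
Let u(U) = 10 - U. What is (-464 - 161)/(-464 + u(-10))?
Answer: 625/444 ≈ 1.4077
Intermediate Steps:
(-464 - 161)/(-464 + u(-10)) = (-464 - 161)/(-464 + (10 - 1*(-10))) = -625/(-464 + (10 + 10)) = -625/(-464 + 20) = -625/(-444) = -625*(-1/444) = 625/444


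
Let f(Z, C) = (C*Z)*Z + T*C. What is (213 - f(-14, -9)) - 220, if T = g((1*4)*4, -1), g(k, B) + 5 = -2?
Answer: 1694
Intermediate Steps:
g(k, B) = -7 (g(k, B) = -5 - 2 = -7)
T = -7
f(Z, C) = -7*C + C*Z² (f(Z, C) = (C*Z)*Z - 7*C = C*Z² - 7*C = -7*C + C*Z²)
(213 - f(-14, -9)) - 220 = (213 - (-9)*(-7 + (-14)²)) - 220 = (213 - (-9)*(-7 + 196)) - 220 = (213 - (-9)*189) - 220 = (213 - 1*(-1701)) - 220 = (213 + 1701) - 220 = 1914 - 220 = 1694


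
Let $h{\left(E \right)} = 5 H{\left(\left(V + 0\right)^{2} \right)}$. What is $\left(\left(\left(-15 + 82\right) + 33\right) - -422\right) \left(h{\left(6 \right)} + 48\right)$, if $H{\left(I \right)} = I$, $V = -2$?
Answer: $35496$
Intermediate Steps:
$h{\left(E \right)} = 20$ ($h{\left(E \right)} = 5 \left(-2 + 0\right)^{2} = 5 \left(-2\right)^{2} = 5 \cdot 4 = 20$)
$\left(\left(\left(-15 + 82\right) + 33\right) - -422\right) \left(h{\left(6 \right)} + 48\right) = \left(\left(\left(-15 + 82\right) + 33\right) - -422\right) \left(20 + 48\right) = \left(\left(67 + 33\right) + 422\right) 68 = \left(100 + 422\right) 68 = 522 \cdot 68 = 35496$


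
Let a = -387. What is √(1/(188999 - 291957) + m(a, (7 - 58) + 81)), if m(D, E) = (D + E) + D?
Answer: I*√7886660327374/102958 ≈ 27.276*I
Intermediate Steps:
m(D, E) = E + 2*D
√(1/(188999 - 291957) + m(a, (7 - 58) + 81)) = √(1/(188999 - 291957) + (((7 - 58) + 81) + 2*(-387))) = √(1/(-102958) + ((-51 + 81) - 774)) = √(-1/102958 + (30 - 774)) = √(-1/102958 - 744) = √(-76600753/102958) = I*√7886660327374/102958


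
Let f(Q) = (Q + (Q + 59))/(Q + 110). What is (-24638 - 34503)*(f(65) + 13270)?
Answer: -19621623557/25 ≈ -7.8487e+8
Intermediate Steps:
f(Q) = (59 + 2*Q)/(110 + Q) (f(Q) = (Q + (59 + Q))/(110 + Q) = (59 + 2*Q)/(110 + Q))
(-24638 - 34503)*(f(65) + 13270) = (-24638 - 34503)*((59 + 2*65)/(110 + 65) + 13270) = -59141*((59 + 130)/175 + 13270) = -59141*((1/175)*189 + 13270) = -59141*(27/25 + 13270) = -59141*331777/25 = -19621623557/25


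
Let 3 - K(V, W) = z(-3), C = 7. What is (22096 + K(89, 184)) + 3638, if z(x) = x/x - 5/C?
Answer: 180157/7 ≈ 25737.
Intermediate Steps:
z(x) = 2/7 (z(x) = x/x - 5/7 = 1 - 5*⅐ = 1 - 5/7 = 2/7)
K(V, W) = 19/7 (K(V, W) = 3 - 1*2/7 = 3 - 2/7 = 19/7)
(22096 + K(89, 184)) + 3638 = (22096 + 19/7) + 3638 = 154691/7 + 3638 = 180157/7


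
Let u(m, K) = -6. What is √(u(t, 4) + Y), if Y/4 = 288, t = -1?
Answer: √1146 ≈ 33.853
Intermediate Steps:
Y = 1152 (Y = 4*288 = 1152)
√(u(t, 4) + Y) = √(-6 + 1152) = √1146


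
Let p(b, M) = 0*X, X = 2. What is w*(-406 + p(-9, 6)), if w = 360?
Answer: -146160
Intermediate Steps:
p(b, M) = 0 (p(b, M) = 0*2 = 0)
w*(-406 + p(-9, 6)) = 360*(-406 + 0) = 360*(-406) = -146160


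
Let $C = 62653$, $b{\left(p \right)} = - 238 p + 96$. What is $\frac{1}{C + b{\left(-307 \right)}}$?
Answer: $\frac{1}{135815} \approx 7.363 \cdot 10^{-6}$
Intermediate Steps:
$b{\left(p \right)} = 96 - 238 p$
$\frac{1}{C + b{\left(-307 \right)}} = \frac{1}{62653 + \left(96 - -73066\right)} = \frac{1}{62653 + \left(96 + 73066\right)} = \frac{1}{62653 + 73162} = \frac{1}{135815}$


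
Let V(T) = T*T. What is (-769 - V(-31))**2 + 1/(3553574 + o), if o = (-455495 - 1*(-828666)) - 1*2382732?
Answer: 4621076507701/1544013 ≈ 2.9929e+6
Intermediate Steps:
V(T) = T**2
o = -2009561 (o = (-455495 + 828666) - 2382732 = 373171 - 2382732 = -2009561)
(-769 - V(-31))**2 + 1/(3553574 + o) = (-769 - 1*(-31)**2)**2 + 1/(3553574 - 2009561) = (-769 - 1*961)**2 + 1/1544013 = (-769 - 961)**2 + 1/1544013 = (-1730)**2 + 1/1544013 = 2992900 + 1/1544013 = 4621076507701/1544013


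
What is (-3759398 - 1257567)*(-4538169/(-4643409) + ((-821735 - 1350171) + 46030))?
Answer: 16508000930815165325/1547803 ≈ 1.0665e+13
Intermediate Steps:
(-3759398 - 1257567)*(-4538169/(-4643409) + ((-821735 - 1350171) + 46030)) = -5016965*(-4538169*(-1/4643409) + (-2171906 + 46030)) = -5016965*(1512723/1547803 - 2125876) = -5016965*(-3290435737705/1547803) = 16508000930815165325/1547803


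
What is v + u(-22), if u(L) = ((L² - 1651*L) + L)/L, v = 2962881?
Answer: 2961209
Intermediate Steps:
u(L) = (L² - 1650*L)/L
v + u(-22) = 2962881 + (-1650 - 22) = 2962881 - 1672 = 2961209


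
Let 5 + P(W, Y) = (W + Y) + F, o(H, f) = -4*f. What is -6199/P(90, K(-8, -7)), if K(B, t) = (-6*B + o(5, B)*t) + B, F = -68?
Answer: 6199/167 ≈ 37.120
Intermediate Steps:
K(B, t) = -5*B - 4*B*t (K(B, t) = (-6*B + (-4*B)*t) + B = (-6*B - 4*B*t) + B = -5*B - 4*B*t)
P(W, Y) = -73 + W + Y (P(W, Y) = -5 + ((W + Y) - 68) = -5 + (-68 + W + Y) = -73 + W + Y)
-6199/P(90, K(-8, -7)) = -6199/(-73 + 90 - 8*(-5 - 4*(-7))) = -6199/(-73 + 90 - 8*(-5 + 28)) = -6199/(-73 + 90 - 8*23) = -6199/(-73 + 90 - 184) = -6199/(-167) = -6199*(-1/167) = 6199/167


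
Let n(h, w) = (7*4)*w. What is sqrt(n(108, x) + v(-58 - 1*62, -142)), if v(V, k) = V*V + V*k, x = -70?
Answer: 2*sqrt(7370) ≈ 171.70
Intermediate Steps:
n(h, w) = 28*w
v(V, k) = V**2 + V*k
sqrt(n(108, x) + v(-58 - 1*62, -142)) = sqrt(28*(-70) + (-58 - 1*62)*((-58 - 1*62) - 142)) = sqrt(-1960 + (-58 - 62)*((-58 - 62) - 142)) = sqrt(-1960 - 120*(-120 - 142)) = sqrt(-1960 - 120*(-262)) = sqrt(-1960 + 31440) = sqrt(29480) = 2*sqrt(7370)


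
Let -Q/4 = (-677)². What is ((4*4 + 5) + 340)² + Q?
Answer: -1702995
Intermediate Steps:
Q = -1833316 (Q = -4*(-677)² = -4*458329 = -1833316)
((4*4 + 5) + 340)² + Q = ((4*4 + 5) + 340)² - 1833316 = ((16 + 5) + 340)² - 1833316 = (21 + 340)² - 1833316 = 361² - 1833316 = 130321 - 1833316 = -1702995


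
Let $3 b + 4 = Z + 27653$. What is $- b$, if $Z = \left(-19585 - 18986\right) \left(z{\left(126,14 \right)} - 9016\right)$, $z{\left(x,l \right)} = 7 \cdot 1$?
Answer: $- \frac{347513788}{3} \approx -1.1584 \cdot 10^{8}$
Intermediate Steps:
$z{\left(x,l \right)} = 7$
$Z = 347486139$ ($Z = \left(-19585 - 18986\right) \left(7 - 9016\right) = \left(-38571\right) \left(-9009\right) = 347486139$)
$b = \frac{347513788}{3}$ ($b = - \frac{4}{3} + \frac{347486139 + 27653}{3} = - \frac{4}{3} + \frac{1}{3} \cdot 347513792 = - \frac{4}{3} + \frac{347513792}{3} = \frac{347513788}{3} \approx 1.1584 \cdot 10^{8}$)
$- b = \left(-1\right) \frac{347513788}{3} = - \frac{347513788}{3}$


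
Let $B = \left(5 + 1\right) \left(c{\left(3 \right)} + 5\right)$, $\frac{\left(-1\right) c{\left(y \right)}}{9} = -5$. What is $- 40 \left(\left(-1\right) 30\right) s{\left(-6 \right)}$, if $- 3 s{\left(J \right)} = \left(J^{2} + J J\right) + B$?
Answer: $-148800$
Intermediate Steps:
$c{\left(y \right)} = 45$ ($c{\left(y \right)} = \left(-9\right) \left(-5\right) = 45$)
$B = 300$ ($B = \left(5 + 1\right) \left(45 + 5\right) = 6 \cdot 50 = 300$)
$s{\left(J \right)} = -100 - \frac{2 J^{2}}{3}$ ($s{\left(J \right)} = - \frac{\left(J^{2} + J J\right) + 300}{3} = - \frac{\left(J^{2} + J^{2}\right) + 300}{3} = - \frac{2 J^{2} + 300}{3} = - \frac{300 + 2 J^{2}}{3} = -100 - \frac{2 J^{2}}{3}$)
$- 40 \left(\left(-1\right) 30\right) s{\left(-6 \right)} = - 40 \left(\left(-1\right) 30\right) \left(-100 - \frac{2 \left(-6\right)^{2}}{3}\right) = \left(-40\right) \left(-30\right) \left(-100 - 24\right) = 1200 \left(-100 - 24\right) = 1200 \left(-124\right) = -148800$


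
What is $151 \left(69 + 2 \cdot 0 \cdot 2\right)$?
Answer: $10419$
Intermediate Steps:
$151 \left(69 + 2 \cdot 0 \cdot 2\right) = 151 \left(69 + 0 \cdot 2\right) = 151 \left(69 + 0\right) = 151 \cdot 69 = 10419$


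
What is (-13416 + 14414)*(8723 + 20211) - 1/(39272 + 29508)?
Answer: 1986100358959/68780 ≈ 2.8876e+7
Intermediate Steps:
(-13416 + 14414)*(8723 + 20211) - 1/(39272 + 29508) = 998*28934 - 1/68780 = 28876132 - 1*1/68780 = 28876132 - 1/68780 = 1986100358959/68780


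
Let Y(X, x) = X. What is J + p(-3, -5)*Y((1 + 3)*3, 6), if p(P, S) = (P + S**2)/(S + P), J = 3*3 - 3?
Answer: -27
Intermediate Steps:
J = 6 (J = 9 - 3 = 6)
p(P, S) = (P + S**2)/(P + S)
J + p(-3, -5)*Y((1 + 3)*3, 6) = 6 + ((-3 + (-5)**2)/(-3 - 5))*((1 + 3)*3) = 6 + ((-3 + 25)/(-8))*(4*3) = 6 - 1/8*22*12 = 6 - 11/4*12 = 6 - 33 = -27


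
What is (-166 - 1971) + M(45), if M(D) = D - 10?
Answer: -2102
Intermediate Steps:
M(D) = -10 + D
(-166 - 1971) + M(45) = (-166 - 1971) + (-10 + 45) = -2137 + 35 = -2102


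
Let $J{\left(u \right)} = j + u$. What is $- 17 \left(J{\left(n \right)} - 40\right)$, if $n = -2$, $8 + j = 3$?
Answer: $799$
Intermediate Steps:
$j = -5$ ($j = -8 + 3 = -5$)
$J{\left(u \right)} = -5 + u$
$- 17 \left(J{\left(n \right)} - 40\right) = - 17 \left(\left(-5 - 2\right) - 40\right) = - 17 \left(-7 - 40\right) = \left(-17\right) \left(-47\right) = 799$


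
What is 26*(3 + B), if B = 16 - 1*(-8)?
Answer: 702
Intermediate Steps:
B = 24 (B = 16 + 8 = 24)
26*(3 + B) = 26*(3 + 24) = 26*27 = 702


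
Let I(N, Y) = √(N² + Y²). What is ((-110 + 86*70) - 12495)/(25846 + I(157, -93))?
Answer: -28365985/111330403 + 2195*√33298/222660806 ≈ -0.25299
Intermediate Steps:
((-110 + 86*70) - 12495)/(25846 + I(157, -93)) = ((-110 + 86*70) - 12495)/(25846 + √(157² + (-93)²)) = ((-110 + 6020) - 12495)/(25846 + √(24649 + 8649)) = (5910 - 12495)/(25846 + √33298) = -6585/(25846 + √33298)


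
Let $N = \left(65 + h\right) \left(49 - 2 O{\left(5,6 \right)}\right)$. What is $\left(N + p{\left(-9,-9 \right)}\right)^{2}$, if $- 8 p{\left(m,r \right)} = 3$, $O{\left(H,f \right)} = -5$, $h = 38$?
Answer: $\frac{2363223769}{64} \approx 3.6925 \cdot 10^{7}$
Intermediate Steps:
$p{\left(m,r \right)} = - \frac{3}{8}$ ($p{\left(m,r \right)} = \left(- \frac{1}{8}\right) 3 = - \frac{3}{8}$)
$N = 6077$ ($N = \left(65 + 38\right) \left(49 - -10\right) = 103 \left(49 + 10\right) = 103 \cdot 59 = 6077$)
$\left(N + p{\left(-9,-9 \right)}\right)^{2} = \left(6077 - \frac{3}{8}\right)^{2} = \left(\frac{48613}{8}\right)^{2} = \frac{2363223769}{64}$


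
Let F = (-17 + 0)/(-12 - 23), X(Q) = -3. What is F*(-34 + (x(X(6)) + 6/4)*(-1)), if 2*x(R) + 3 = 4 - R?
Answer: -255/14 ≈ -18.214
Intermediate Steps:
x(R) = ½ - R/2 (x(R) = -3/2 + (4 - R)/2 = -3/2 + (2 - R/2) = ½ - R/2)
F = 17/35 (F = -17/(-35) = -17*(-1/35) = 17/35 ≈ 0.48571)
F*(-34 + (x(X(6)) + 6/4)*(-1)) = 17*(-34 + ((½ - ½*(-3)) + 6/4)*(-1))/35 = 17*(-34 + ((½ + 3/2) + 6*(¼))*(-1))/35 = 17*(-34 + (2 + 3/2)*(-1))/35 = 17*(-34 + (7/2)*(-1))/35 = 17*(-34 - 7/2)/35 = (17/35)*(-75/2) = -255/14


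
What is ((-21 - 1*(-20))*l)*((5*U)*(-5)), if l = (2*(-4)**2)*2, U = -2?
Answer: -3200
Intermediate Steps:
l = 64 (l = (2*16)*2 = 32*2 = 64)
((-21 - 1*(-20))*l)*((5*U)*(-5)) = ((-21 - 1*(-20))*64)*((5*(-2))*(-5)) = ((-21 + 20)*64)*(-10*(-5)) = -1*64*50 = -64*50 = -3200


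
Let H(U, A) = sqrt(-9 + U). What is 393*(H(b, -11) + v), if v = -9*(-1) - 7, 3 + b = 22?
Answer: 786 + 393*sqrt(10) ≈ 2028.8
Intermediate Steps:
b = 19 (b = -3 + 22 = 19)
v = 2 (v = 9 - 7 = 2)
393*(H(b, -11) + v) = 393*(sqrt(-9 + 19) + 2) = 393*(sqrt(10) + 2) = 393*(2 + sqrt(10)) = 786 + 393*sqrt(10)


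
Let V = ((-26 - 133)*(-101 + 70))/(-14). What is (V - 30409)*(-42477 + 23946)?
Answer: 7980467805/14 ≈ 5.7003e+8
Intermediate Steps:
V = -4929/14 (V = -159*(-31)*(-1/14) = 4929*(-1/14) = -4929/14 ≈ -352.07)
(V - 30409)*(-42477 + 23946) = (-4929/14 - 30409)*(-42477 + 23946) = -430655/14*(-18531) = 7980467805/14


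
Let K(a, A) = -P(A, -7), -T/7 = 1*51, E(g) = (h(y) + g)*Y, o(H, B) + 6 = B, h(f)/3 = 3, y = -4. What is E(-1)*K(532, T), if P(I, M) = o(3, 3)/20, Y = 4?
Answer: 24/5 ≈ 4.8000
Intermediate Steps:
h(f) = 9 (h(f) = 3*3 = 9)
o(H, B) = -6 + B
E(g) = 36 + 4*g (E(g) = (9 + g)*4 = 36 + 4*g)
P(I, M) = -3/20 (P(I, M) = (-6 + 3)/20 = -3*1/20 = -3/20)
T = -357 (T = -7*51 = -357)
K(a, A) = 3/20 (K(a, A) = -1*(-3/20) = 3/20)
E(-1)*K(532, T) = (36 + 4*(-1))*(3/20) = (36 - 4)*(3/20) = 32*(3/20) = 24/5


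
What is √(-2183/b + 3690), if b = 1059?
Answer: √4135953093/1059 ≈ 60.728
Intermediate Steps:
√(-2183/b + 3690) = √(-2183/1059 + 3690) = √(3905527/1059) = √4135953093/1059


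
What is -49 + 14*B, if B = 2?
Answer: -21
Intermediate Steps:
-49 + 14*B = -49 + 14*2 = -49 + 28 = -21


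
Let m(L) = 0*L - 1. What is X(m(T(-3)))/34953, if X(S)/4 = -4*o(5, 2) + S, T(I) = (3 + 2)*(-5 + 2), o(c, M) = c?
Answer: -28/11651 ≈ -0.0024032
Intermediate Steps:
T(I) = -15 (T(I) = 5*(-3) = -15)
m(L) = -1 (m(L) = 0 - 1 = -1)
X(S) = -80 + 4*S (X(S) = 4*(-4*5 + S) = 4*(-20 + S) = -80 + 4*S)
X(m(T(-3)))/34953 = (-80 + 4*(-1))/34953 = (-80 - 4)*(1/34953) = -84*1/34953 = -28/11651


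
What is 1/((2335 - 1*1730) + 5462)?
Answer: 1/6067 ≈ 0.00016483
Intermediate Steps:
1/((2335 - 1*1730) + 5462) = 1/((2335 - 1730) + 5462) = 1/(605 + 5462) = 1/6067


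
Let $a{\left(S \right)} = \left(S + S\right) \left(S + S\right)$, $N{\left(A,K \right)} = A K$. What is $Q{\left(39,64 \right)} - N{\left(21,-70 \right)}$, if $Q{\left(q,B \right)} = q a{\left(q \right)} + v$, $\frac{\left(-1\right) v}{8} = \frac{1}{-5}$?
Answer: $\frac{1193738}{5} \approx 2.3875 \cdot 10^{5}$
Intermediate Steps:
$v = \frac{8}{5}$ ($v = - \frac{8}{-5} = \left(-8\right) \left(- \frac{1}{5}\right) = \frac{8}{5} \approx 1.6$)
$a{\left(S \right)} = 4 S^{2}$ ($a{\left(S \right)} = 2 S 2 S = 4 S^{2}$)
$Q{\left(q,B \right)} = \frac{8}{5} + 4 q^{3}$ ($Q{\left(q,B \right)} = q 4 q^{2} + \frac{8}{5} = 4 q^{3} + \frac{8}{5} = \frac{8}{5} + 4 q^{3}$)
$Q{\left(39,64 \right)} - N{\left(21,-70 \right)} = \left(\frac{8}{5} + 4 \cdot 39^{3}\right) - 21 \left(-70\right) = \left(\frac{8}{5} + 4 \cdot 59319\right) - -1470 = \left(\frac{8}{5} + 237276\right) + 1470 = \frac{1186388}{5} + 1470 = \frac{1193738}{5}$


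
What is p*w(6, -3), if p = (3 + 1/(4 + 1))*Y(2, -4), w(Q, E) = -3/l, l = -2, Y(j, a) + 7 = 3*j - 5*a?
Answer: 456/5 ≈ 91.200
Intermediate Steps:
Y(j, a) = -7 - 5*a + 3*j (Y(j, a) = -7 + (3*j - 5*a) = -7 + (-5*a + 3*j) = -7 - 5*a + 3*j)
w(Q, E) = 3/2 (w(Q, E) = -3/(-2) = -3*(-½) = 3/2)
p = 304/5 (p = (3 + 1/(4 + 1))*(-7 - 5*(-4) + 3*2) = (3 + 1/5)*(-7 + 20 + 6) = (3 + ⅕)*19 = (16/5)*19 = 304/5 ≈ 60.800)
p*w(6, -3) = (304/5)*(3/2) = 456/5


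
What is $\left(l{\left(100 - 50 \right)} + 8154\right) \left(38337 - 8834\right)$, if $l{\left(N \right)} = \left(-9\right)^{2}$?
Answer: $242957205$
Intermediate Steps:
$l{\left(N \right)} = 81$
$\left(l{\left(100 - 50 \right)} + 8154\right) \left(38337 - 8834\right) = \left(81 + 8154\right) \left(38337 - 8834\right) = 8235 \cdot 29503 = 242957205$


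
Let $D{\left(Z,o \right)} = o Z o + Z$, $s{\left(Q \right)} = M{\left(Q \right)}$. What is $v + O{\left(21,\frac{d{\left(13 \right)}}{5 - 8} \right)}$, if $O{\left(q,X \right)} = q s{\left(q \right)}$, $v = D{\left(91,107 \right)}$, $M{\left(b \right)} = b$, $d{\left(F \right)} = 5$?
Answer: $1042391$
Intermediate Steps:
$s{\left(Q \right)} = Q$
$D{\left(Z,o \right)} = Z + Z o^{2}$ ($D{\left(Z,o \right)} = Z o o + Z = Z o^{2} + Z = Z + Z o^{2}$)
$v = 1041950$ ($v = 91 \left(1 + 107^{2}\right) = 91 \left(1 + 11449\right) = 91 \cdot 11450 = 1041950$)
$O{\left(q,X \right)} = q^{2}$ ($O{\left(q,X \right)} = q q = q^{2}$)
$v + O{\left(21,\frac{d{\left(13 \right)}}{5 - 8} \right)} = 1041950 + 21^{2} = 1041950 + 441 = 1042391$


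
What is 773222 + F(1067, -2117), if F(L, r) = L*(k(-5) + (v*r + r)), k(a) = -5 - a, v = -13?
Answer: 27879290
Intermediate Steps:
F(L, r) = -12*L*r (F(L, r) = L*((-5 - 1*(-5)) + (-13*r + r)) = L*((-5 + 5) - 12*r) = L*(0 - 12*r) = L*(-12*r) = -12*L*r)
773222 + F(1067, -2117) = 773222 - 12*1067*(-2117) = 773222 + 27106068 = 27879290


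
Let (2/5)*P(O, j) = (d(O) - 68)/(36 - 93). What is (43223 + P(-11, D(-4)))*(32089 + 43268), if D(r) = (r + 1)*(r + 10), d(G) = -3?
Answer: 123780830463/38 ≈ 3.2574e+9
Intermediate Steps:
D(r) = (1 + r)*(10 + r)
P(O, j) = 355/114 (P(O, j) = 5*((-3 - 68)/(36 - 93))/2 = 5*(-71/(-57))/2 = 5*(-71*(-1/57))/2 = (5/2)*(71/57) = 355/114)
(43223 + P(-11, D(-4)))*(32089 + 43268) = (43223 + 355/114)*(32089 + 43268) = (4927777/114)*75357 = 123780830463/38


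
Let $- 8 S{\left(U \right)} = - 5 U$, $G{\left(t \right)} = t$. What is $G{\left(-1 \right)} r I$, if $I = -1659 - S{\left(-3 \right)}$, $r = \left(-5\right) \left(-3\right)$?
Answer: $\frac{198855}{8} \approx 24857.0$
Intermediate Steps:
$r = 15$
$S{\left(U \right)} = \frac{5 U}{8}$ ($S{\left(U \right)} = - \frac{\left(-5\right) U}{8} = \frac{5 U}{8}$)
$I = - \frac{13257}{8}$ ($I = -1659 - \frac{5}{8} \left(-3\right) = -1659 - - \frac{15}{8} = -1659 + \frac{15}{8} = - \frac{13257}{8} \approx -1657.1$)
$G{\left(-1 \right)} r I = \left(-1\right) 15 \left(- \frac{13257}{8}\right) = \left(-15\right) \left(- \frac{13257}{8}\right) = \frac{198855}{8}$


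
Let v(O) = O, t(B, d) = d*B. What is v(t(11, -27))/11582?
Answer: -297/11582 ≈ -0.025643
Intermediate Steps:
t(B, d) = B*d
v(t(11, -27))/11582 = (11*(-27))/11582 = -297*1/11582 = -297/11582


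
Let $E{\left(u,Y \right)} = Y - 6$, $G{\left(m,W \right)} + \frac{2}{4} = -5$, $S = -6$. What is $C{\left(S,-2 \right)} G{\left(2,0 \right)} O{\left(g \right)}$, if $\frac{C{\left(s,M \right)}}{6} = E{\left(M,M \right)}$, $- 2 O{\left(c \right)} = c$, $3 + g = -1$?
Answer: $528$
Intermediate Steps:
$G{\left(m,W \right)} = - \frac{11}{2}$ ($G{\left(m,W \right)} = - \frac{1}{2} - 5 = - \frac{11}{2}$)
$g = -4$ ($g = -3 - 1 = -4$)
$E{\left(u,Y \right)} = -6 + Y$ ($E{\left(u,Y \right)} = Y - 6 = -6 + Y$)
$O{\left(c \right)} = - \frac{c}{2}$
$C{\left(s,M \right)} = -36 + 6 M$ ($C{\left(s,M \right)} = 6 \left(-6 + M\right) = -36 + 6 M$)
$C{\left(S,-2 \right)} G{\left(2,0 \right)} O{\left(g \right)} = \left(-36 + 6 \left(-2\right)\right) \left(- \frac{11}{2}\right) \left(\left(- \frac{1}{2}\right) \left(-4\right)\right) = \left(-36 - 12\right) \left(- \frac{11}{2}\right) 2 = \left(-48\right) \left(- \frac{11}{2}\right) 2 = 264 \cdot 2 = 528$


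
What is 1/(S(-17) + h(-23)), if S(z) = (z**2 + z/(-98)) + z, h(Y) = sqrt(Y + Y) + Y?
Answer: 2393062/596729345 - 9604*I*sqrt(46)/596729345 ≈ 0.0040103 - 0.00010916*I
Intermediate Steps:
h(Y) = Y + sqrt(2)*sqrt(Y) (h(Y) = sqrt(2*Y) + Y = sqrt(2)*sqrt(Y) + Y = Y + sqrt(2)*sqrt(Y))
S(z) = z**2 + 97*z/98 (S(z) = (z**2 - z/98) + z = z**2 + 97*z/98)
1/(S(-17) + h(-23)) = 1/((1/98)*(-17)*(97 + 98*(-17)) + (-23 + sqrt(2)*sqrt(-23))) = 1/((1/98)*(-17)*(97 - 1666) + (-23 + sqrt(2)*(I*sqrt(23)))) = 1/((1/98)*(-17)*(-1569) + (-23 + I*sqrt(46))) = 1/(26673/98 + (-23 + I*sqrt(46))) = 1/(24419/98 + I*sqrt(46))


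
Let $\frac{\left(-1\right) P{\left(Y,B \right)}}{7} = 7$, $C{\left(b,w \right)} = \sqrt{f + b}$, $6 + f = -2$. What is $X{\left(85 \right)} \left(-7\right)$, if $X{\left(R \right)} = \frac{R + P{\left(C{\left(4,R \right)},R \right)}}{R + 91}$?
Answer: $- \frac{63}{44} \approx -1.4318$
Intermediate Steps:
$f = -8$ ($f = -6 - 2 = -8$)
$C{\left(b,w \right)} = \sqrt{-8 + b}$
$P{\left(Y,B \right)} = -49$ ($P{\left(Y,B \right)} = \left(-7\right) 7 = -49$)
$X{\left(R \right)} = \frac{-49 + R}{91 + R}$ ($X{\left(R \right)} = \frac{R - 49}{R + 91} = \frac{-49 + R}{91 + R}$)
$X{\left(85 \right)} \left(-7\right) = \frac{-49 + 85}{91 + 85} \left(-7\right) = \frac{1}{176} \cdot 36 \left(-7\right) = \frac{9}{44} \left(-7\right) = - \frac{63}{44}$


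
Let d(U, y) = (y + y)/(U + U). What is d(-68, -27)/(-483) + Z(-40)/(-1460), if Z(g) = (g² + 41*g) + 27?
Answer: 8074/999005 ≈ 0.0080820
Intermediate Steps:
d(U, y) = y/U (d(U, y) = (2*y)/((2*U)) = (2*y)*(1/(2*U)) = y/U)
Z(g) = 27 + g² + 41*g
d(-68, -27)/(-483) + Z(-40)/(-1460) = -27/(-68)/(-483) + (27 + (-40)² + 41*(-40))/(-1460) = -27*(-1/68)*(-1/483) + (27 + 1600 - 1640)*(-1/1460) = (27/68)*(-1/483) - 13*(-1/1460) = -9/10948 + 13/1460 = 8074/999005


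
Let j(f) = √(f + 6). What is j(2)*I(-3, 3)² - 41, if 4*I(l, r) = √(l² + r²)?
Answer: -41 + 9*√2/4 ≈ -37.818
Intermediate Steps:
j(f) = √(6 + f)
I(l, r) = √(l² + r²)/4
j(2)*I(-3, 3)² - 41 = √(6 + 2)*(√((-3)² + 3²)/4)² - 41 = √8*(√(9 + 9)/4)² - 41 = (2*√2)*(√18/4)² - 41 = (2*√2)*((3*√2)/4)² - 41 = (2*√2)*(3*√2/4)² - 41 = (2*√2)*(9/8) - 41 = 9*√2/4 - 41 = -41 + 9*√2/4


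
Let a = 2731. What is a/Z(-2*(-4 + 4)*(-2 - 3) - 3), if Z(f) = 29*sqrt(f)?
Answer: -2731*I*sqrt(3)/87 ≈ -54.37*I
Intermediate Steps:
a/Z(-2*(-4 + 4)*(-2 - 3) - 3) = 2731/((29*sqrt(-2*(-4 + 4)*(-2 - 3) - 3))) = 2731/((29*sqrt(-0*(-5) - 3))) = 2731/((29*sqrt(-2*0 - 3))) = 2731/((29*sqrt(0 - 3))) = 2731/((29*sqrt(-3))) = 2731/((29*(I*sqrt(3)))) = 2731/((29*I*sqrt(3))) = 2731*(-I*sqrt(3)/87) = -2731*I*sqrt(3)/87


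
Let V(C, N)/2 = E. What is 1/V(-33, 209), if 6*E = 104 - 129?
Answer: -3/25 ≈ -0.12000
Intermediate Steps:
E = -25/6 (E = (104 - 129)/6 = (⅙)*(-25) = -25/6 ≈ -4.1667)
V(C, N) = -25/3 (V(C, N) = 2*(-25/6) = -25/3)
1/V(-33, 209) = 1/(-25/3) = -3/25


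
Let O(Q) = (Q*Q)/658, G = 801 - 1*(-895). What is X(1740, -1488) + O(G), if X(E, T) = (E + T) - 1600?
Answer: 994716/329 ≈ 3023.5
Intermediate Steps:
X(E, T) = -1600 + E + T
G = 1696 (G = 801 + 895 = 1696)
O(Q) = Q**2/658 (O(Q) = Q**2*(1/658) = Q**2/658)
X(1740, -1488) + O(G) = (-1600 + 1740 - 1488) + (1/658)*1696**2 = -1348 + (1/658)*2876416 = -1348 + 1438208/329 = 994716/329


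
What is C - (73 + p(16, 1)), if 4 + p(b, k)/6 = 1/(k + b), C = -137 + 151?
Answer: -601/17 ≈ -35.353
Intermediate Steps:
C = 14
p(b, k) = -24 + 6/(b + k) (p(b, k) = -24 + 6/(k + b) = -24 + 6/(b + k))
C - (73 + p(16, 1)) = 14 - (73 + 6*(1 - 4*16 - 4*1)/(16 + 1)) = 14 - (73 + 6*(1 - 64 - 4)/17) = 14 - (73 + 6*(1/17)*(-67)) = 14 - (73 - 402/17) = 14 - 1*839/17 = 14 - 839/17 = -601/17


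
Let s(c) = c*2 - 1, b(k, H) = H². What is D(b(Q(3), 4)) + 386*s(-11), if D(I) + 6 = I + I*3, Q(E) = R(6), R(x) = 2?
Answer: -8820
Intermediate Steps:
Q(E) = 2
s(c) = -1 + 2*c (s(c) = 2*c - 1 = -1 + 2*c)
D(I) = -6 + 4*I (D(I) = -6 + (I + I*3) = -6 + (I + 3*I) = -6 + 4*I)
D(b(Q(3), 4)) + 386*s(-11) = (-6 + 4*4²) + 386*(-1 + 2*(-11)) = (-6 + 4*16) + 386*(-1 - 22) = (-6 + 64) + 386*(-23) = 58 - 8878 = -8820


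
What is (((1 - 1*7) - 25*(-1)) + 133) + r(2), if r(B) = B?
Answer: 154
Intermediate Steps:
(((1 - 1*7) - 25*(-1)) + 133) + r(2) = (((1 - 1*7) - 25*(-1)) + 133) + 2 = (((1 - 7) + 25) + 133) + 2 = ((-6 + 25) + 133) + 2 = (19 + 133) + 2 = 152 + 2 = 154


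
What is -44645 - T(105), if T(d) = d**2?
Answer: -55670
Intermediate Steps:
-44645 - T(105) = -44645 - 1*105**2 = -44645 - 1*11025 = -44645 - 11025 = -55670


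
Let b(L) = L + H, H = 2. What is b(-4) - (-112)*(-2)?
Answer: -226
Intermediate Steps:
b(L) = 2 + L (b(L) = L + 2 = 2 + L)
b(-4) - (-112)*(-2) = (2 - 4) - (-112)*(-2) = -2 - 14*16 = -2 - 224 = -226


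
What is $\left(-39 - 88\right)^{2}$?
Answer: $16129$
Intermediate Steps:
$\left(-39 - 88\right)^{2} = \left(-127\right)^{2} = 16129$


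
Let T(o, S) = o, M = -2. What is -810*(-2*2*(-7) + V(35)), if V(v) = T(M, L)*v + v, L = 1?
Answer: 5670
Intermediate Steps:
V(v) = -v (V(v) = -2*v + v = -v)
-810*(-2*2*(-7) + V(35)) = -810*(-2*2*(-7) - 1*35) = -810*(-4*(-7) - 35) = -810*(28 - 35) = -810*(-7) = 5670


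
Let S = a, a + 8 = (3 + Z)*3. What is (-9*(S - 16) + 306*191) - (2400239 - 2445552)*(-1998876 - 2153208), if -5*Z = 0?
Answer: -188143323711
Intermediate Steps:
Z = 0 (Z = -⅕*0 = 0)
a = 1 (a = -8 + (3 + 0)*3 = -8 + 3*3 = -8 + 9 = 1)
S = 1
(-9*(S - 16) + 306*191) - (2400239 - 2445552)*(-1998876 - 2153208) = (-9*(1 - 16) + 306*191) - (2400239 - 2445552)*(-1998876 - 2153208) = (-9*(-15) + 58446) - (-45313)*(-4152084) = (135 + 58446) - 1*188143382292 = 58581 - 188143382292 = -188143323711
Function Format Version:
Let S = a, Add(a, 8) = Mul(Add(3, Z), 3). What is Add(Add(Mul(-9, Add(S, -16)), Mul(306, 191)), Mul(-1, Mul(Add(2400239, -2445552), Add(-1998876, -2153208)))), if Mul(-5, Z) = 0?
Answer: -188143323711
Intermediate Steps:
Z = 0 (Z = Mul(Rational(-1, 5), 0) = 0)
a = 1 (a = Add(-8, Mul(Add(3, 0), 3)) = Add(-8, Mul(3, 3)) = Add(-8, 9) = 1)
S = 1
Add(Add(Mul(-9, Add(S, -16)), Mul(306, 191)), Mul(-1, Mul(Add(2400239, -2445552), Add(-1998876, -2153208)))) = Add(Add(Mul(-9, Add(1, -16)), Mul(306, 191)), Mul(-1, Mul(Add(2400239, -2445552), Add(-1998876, -2153208)))) = Add(Add(Mul(-9, -15), 58446), Mul(-1, Mul(-45313, -4152084))) = Add(Add(135, 58446), Mul(-1, 188143382292)) = Add(58581, -188143382292) = -188143323711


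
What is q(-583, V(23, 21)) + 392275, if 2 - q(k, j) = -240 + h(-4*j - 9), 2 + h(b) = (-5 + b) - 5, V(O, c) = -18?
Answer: 392466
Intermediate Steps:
h(b) = -12 + b (h(b) = -2 + ((-5 + b) - 5) = -2 + (-10 + b) = -12 + b)
q(k, j) = 263 + 4*j (q(k, j) = 2 - (-240 + (-12 + (-4*j - 9))) = 2 - (-240 + (-12 + (-9 - 4*j))) = 2 - (-240 + (-21 - 4*j)) = 2 - (-261 - 4*j) = 2 + (261 + 4*j) = 263 + 4*j)
q(-583, V(23, 21)) + 392275 = (263 + 4*(-18)) + 392275 = (263 - 72) + 392275 = 191 + 392275 = 392466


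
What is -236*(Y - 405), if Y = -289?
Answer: 163784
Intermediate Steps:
-236*(Y - 405) = -236*(-289 - 405) = -236*(-694) = 163784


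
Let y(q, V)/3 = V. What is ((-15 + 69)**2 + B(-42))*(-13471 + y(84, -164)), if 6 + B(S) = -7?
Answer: -40534589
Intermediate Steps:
B(S) = -13 (B(S) = -6 - 7 = -13)
y(q, V) = 3*V
((-15 + 69)**2 + B(-42))*(-13471 + y(84, -164)) = ((-15 + 69)**2 - 13)*(-13471 + 3*(-164)) = (54**2 - 13)*(-13471 - 492) = (2916 - 13)*(-13963) = 2903*(-13963) = -40534589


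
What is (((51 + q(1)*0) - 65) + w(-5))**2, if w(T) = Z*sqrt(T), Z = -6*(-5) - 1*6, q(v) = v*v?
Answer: -2684 - 672*I*sqrt(5) ≈ -2684.0 - 1502.6*I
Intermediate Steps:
q(v) = v**2
Z = 24 (Z = 30 - 6 = 24)
w(T) = 24*sqrt(T)
(((51 + q(1)*0) - 65) + w(-5))**2 = (((51 + 1**2*0) - 65) + 24*sqrt(-5))**2 = (((51 + 1*0) - 65) + 24*(I*sqrt(5)))**2 = (((51 + 0) - 65) + 24*I*sqrt(5))**2 = ((51 - 65) + 24*I*sqrt(5))**2 = (-14 + 24*I*sqrt(5))**2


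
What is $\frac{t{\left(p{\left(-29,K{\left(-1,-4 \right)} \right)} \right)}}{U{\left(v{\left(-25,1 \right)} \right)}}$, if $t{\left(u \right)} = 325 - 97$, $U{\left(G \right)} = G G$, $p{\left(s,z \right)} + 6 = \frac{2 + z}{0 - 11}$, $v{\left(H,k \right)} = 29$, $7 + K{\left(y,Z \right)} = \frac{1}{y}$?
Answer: $\frac{228}{841} \approx 0.27111$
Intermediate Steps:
$K{\left(y,Z \right)} = -7 + \frac{1}{y}$
$p{\left(s,z \right)} = - \frac{68}{11} - \frac{z}{11}$ ($p{\left(s,z \right)} = -6 + \frac{2 + z}{0 - 11} = -6 + \frac{2 + z}{-11} = -6 + \left(2 + z\right) \left(- \frac{1}{11}\right) = -6 - \left(\frac{2}{11} + \frac{z}{11}\right) = - \frac{68}{11} - \frac{z}{11}$)
$U{\left(G \right)} = G^{2}$
$t{\left(u \right)} = 228$ ($t{\left(u \right)} = 325 - 97 = 228$)
$\frac{t{\left(p{\left(-29,K{\left(-1,-4 \right)} \right)} \right)}}{U{\left(v{\left(-25,1 \right)} \right)}} = \frac{228}{29^{2}} = \frac{228}{841}$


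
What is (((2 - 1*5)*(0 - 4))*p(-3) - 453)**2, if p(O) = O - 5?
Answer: 301401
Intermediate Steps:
p(O) = -5 + O
(((2 - 1*5)*(0 - 4))*p(-3) - 453)**2 = (((2 - 1*5)*(0 - 4))*(-5 - 3) - 453)**2 = (((2 - 5)*(-4))*(-8) - 453)**2 = (-3*(-4)*(-8) - 453)**2 = (12*(-8) - 453)**2 = (-96 - 453)**2 = (-549)**2 = 301401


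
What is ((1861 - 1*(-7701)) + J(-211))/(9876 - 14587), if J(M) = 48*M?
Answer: 566/4711 ≈ 0.12014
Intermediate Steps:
((1861 - 1*(-7701)) + J(-211))/(9876 - 14587) = ((1861 - 1*(-7701)) + 48*(-211))/(9876 - 14587) = ((1861 + 7701) - 10128)/(-4711) = (9562 - 10128)*(-1/4711) = -566*(-1/4711) = 566/4711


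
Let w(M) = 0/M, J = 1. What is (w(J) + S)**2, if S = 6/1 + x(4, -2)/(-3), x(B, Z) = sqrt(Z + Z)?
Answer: 320/9 - 8*I ≈ 35.556 - 8.0*I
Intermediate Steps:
x(B, Z) = sqrt(2)*sqrt(Z) (x(B, Z) = sqrt(2*Z) = sqrt(2)*sqrt(Z))
w(M) = 0
S = 6 - 2*I/3 (S = 6/1 + (sqrt(2)*sqrt(-2))/(-3) = 6*1 + (sqrt(2)*(I*sqrt(2)))*(-1/3) = 6 + (2*I)*(-1/3) = 6 - 2*I/3 ≈ 6.0 - 0.66667*I)
(w(J) + S)**2 = (0 + (6 - 2*I/3))**2 = (6 - 2*I/3)**2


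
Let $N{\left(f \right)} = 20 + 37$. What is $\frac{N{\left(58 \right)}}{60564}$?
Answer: $\frac{19}{20188} \approx 0.00094115$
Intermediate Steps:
$N{\left(f \right)} = 57$
$\frac{N{\left(58 \right)}}{60564} = \frac{57}{60564} = 57 \cdot \frac{1}{60564} = \frac{19}{20188}$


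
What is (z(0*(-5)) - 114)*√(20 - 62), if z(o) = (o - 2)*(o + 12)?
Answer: -138*I*√42 ≈ -894.34*I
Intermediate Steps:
z(o) = (-2 + o)*(12 + o)
(z(0*(-5)) - 114)*√(20 - 62) = ((-24 + (0*(-5))² + 10*(0*(-5))) - 114)*√(20 - 62) = ((-24 + 0² + 10*0) - 114)*√(-42) = ((-24 + 0 + 0) - 114)*(I*√42) = (-24 - 114)*(I*√42) = -138*I*√42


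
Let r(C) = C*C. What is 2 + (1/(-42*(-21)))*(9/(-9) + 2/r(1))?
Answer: 1765/882 ≈ 2.0011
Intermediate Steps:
r(C) = C²
2 + (1/(-42*(-21)))*(9/(-9) + 2/r(1)) = 2 + (1/(-42*(-21)))*(9/(-9) + 2/(1²)) = 2 + (-1/42*(-1/21))*(9*(-⅑) + 2/1) = 2 + (-1 + 2*1)/882 = 2 + (-1 + 2)/882 = 2 + (1/882)*1 = 2 + 1/882 = 1765/882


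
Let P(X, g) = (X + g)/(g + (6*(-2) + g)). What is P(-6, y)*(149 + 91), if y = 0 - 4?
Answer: 120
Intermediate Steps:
y = -4
P(X, g) = (X + g)/(-12 + 2*g) (P(X, g) = (X + g)/(g + (-12 + g)) = (X + g)/(-12 + 2*g))
P(-6, y)*(149 + 91) = ((-6 - 4)/(2*(-6 - 4)))*(149 + 91) = ((½)*(-10)/(-10))*240 = ((½)*(-⅒)*(-10))*240 = (½)*240 = 120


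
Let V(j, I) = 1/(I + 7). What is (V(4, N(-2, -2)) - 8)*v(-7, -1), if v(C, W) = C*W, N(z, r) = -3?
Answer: -217/4 ≈ -54.250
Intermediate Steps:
V(j, I) = 1/(7 + I)
(V(4, N(-2, -2)) - 8)*v(-7, -1) = (1/(7 - 3) - 8)*(-7*(-1)) = (1/4 - 8)*7 = (¼ - 8)*7 = -31/4*7 = -217/4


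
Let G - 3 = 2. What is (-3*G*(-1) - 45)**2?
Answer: 900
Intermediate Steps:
G = 5 (G = 3 + 2 = 5)
(-3*G*(-1) - 45)**2 = (-3*5*(-1) - 45)**2 = (-15*(-1) - 45)**2 = (15 - 45)**2 = (-30)**2 = 900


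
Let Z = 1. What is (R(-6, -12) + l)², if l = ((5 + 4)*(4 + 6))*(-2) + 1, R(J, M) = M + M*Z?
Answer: 41209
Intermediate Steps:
R(J, M) = 2*M (R(J, M) = M + M*1 = M + M = 2*M)
l = -179 (l = (9*10)*(-2) + 1 = 90*(-2) + 1 = -180 + 1 = -179)
(R(-6, -12) + l)² = (2*(-12) - 179)² = (-24 - 179)² = (-203)² = 41209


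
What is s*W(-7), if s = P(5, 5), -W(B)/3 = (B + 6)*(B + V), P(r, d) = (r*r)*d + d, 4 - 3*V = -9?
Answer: -1040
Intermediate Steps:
V = 13/3 (V = 4/3 - ⅓*(-9) = 4/3 + 3 = 13/3 ≈ 4.3333)
P(r, d) = d + d*r² (P(r, d) = r²*d + d = d*r² + d = d + d*r²)
W(B) = -3*(6 + B)*(13/3 + B) (W(B) = -3*(B + 6)*(B + 13/3) = -3*(6 + B)*(13/3 + B))
s = 130 (s = 5*(1 + 5²) = 5*(1 + 25) = 5*26 = 130)
s*W(-7) = 130*(-78 - 31*(-7) - 3*(-7)²) = 130*(-78 + 217 - 3*49) = 130*(-78 + 217 - 147) = 130*(-8) = -1040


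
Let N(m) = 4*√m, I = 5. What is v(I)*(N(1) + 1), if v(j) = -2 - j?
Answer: -35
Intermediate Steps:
v(I)*(N(1) + 1) = (-2 - 1*5)*(4*√1 + 1) = (-2 - 5)*(4*1 + 1) = -7*(4 + 1) = -7*5 = -35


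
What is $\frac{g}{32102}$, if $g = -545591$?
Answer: $- \frac{545591}{32102} \approx -16.996$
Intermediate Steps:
$\frac{g}{32102} = - \frac{545591}{32102}$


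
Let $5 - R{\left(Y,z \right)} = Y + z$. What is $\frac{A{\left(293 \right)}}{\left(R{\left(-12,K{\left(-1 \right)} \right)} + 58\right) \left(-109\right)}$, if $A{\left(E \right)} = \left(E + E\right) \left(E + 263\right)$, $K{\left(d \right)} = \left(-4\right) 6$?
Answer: $- \frac{325816}{10791} \approx -30.193$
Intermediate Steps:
$K{\left(d \right)} = -24$
$R{\left(Y,z \right)} = 5 - Y - z$ ($R{\left(Y,z \right)} = 5 - \left(Y + z\right) = 5 - Y - z$)
$A{\left(E \right)} = 2 E \left(263 + E\right)$
$\frac{A{\left(293 \right)}}{\left(R{\left(-12,K{\left(-1 \right)} \right)} + 58\right) \left(-109\right)} = \frac{2 \cdot 293 \left(263 + 293\right)}{\left(\left(5 - -12 - -24\right) + 58\right) \left(-109\right)} = \frac{2 \cdot 293 \cdot 556}{\left(\left(5 + 12 + 24\right) + 58\right) \left(-109\right)} = \frac{325816}{\left(41 + 58\right) \left(-109\right)} = \frac{325816}{99 \left(-109\right)} = \frac{325816}{-10791} = 325816 \left(- \frac{1}{10791}\right) = - \frac{325816}{10791}$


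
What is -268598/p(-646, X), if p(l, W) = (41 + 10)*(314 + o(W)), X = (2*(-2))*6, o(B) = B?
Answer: -4631/255 ≈ -18.161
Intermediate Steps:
X = -24 (X = -4*6 = -24)
p(l, W) = 16014 + 51*W (p(l, W) = (41 + 10)*(314 + W) = 51*(314 + W) = 16014 + 51*W)
-268598/p(-646, X) = -268598/(16014 + 51*(-24)) = -268598/(16014 - 1224) = -268598/14790 = -268598*1/14790 = -4631/255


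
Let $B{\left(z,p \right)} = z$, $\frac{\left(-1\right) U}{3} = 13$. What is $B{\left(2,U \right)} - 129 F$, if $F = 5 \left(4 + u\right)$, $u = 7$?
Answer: $-7093$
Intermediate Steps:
$U = -39$ ($U = \left(-3\right) 13 = -39$)
$F = 55$ ($F = 5 \left(4 + 7\right) = 5 \cdot 11 = 55$)
$B{\left(2,U \right)} - 129 F = 2 - 7095 = -7093$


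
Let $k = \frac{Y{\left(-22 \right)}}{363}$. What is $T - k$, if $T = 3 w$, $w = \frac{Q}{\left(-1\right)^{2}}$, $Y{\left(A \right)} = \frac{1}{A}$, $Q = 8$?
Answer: $\frac{191665}{7986} \approx 24.0$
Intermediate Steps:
$w = 8$ ($w = \frac{8}{\left(-1\right)^{2}} = \frac{8}{1} = 8 \cdot 1 = 8$)
$T = 24$ ($T = 3 \cdot 8 = 24$)
$k = - \frac{1}{7986}$ ($k = \frac{1}{\left(-22\right) 363} = \left(- \frac{1}{22}\right) \frac{1}{363} = - \frac{1}{7986} \approx -0.00012522$)
$T - k = 24 - - \frac{1}{7986} = 24 + \frac{1}{7986} = \frac{191665}{7986}$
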